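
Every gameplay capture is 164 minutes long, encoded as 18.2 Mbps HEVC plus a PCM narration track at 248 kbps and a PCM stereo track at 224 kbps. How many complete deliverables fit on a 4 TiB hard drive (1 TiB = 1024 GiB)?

164 min = 9840 s
Audio total: 248 + 224 = 472 kbps = 0.472 Mbps.
Total bitrate: 18.672 Mbps.
Per item: 18.672 Mbps × 9840 s = 183,732 Mb = 22,967 MB.
Capacity: 4 TiB = 35,184,372 Mb; 191.50 items → 191 complete.

191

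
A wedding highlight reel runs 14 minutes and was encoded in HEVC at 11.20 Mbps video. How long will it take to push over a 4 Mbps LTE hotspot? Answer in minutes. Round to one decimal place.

39.2 minutes

14 min = 840 s
File: 11.200 Mbps × 840 s = 9408.0 Mb.
At 4 Mbps: 9408.0 / 4 = 2352.0 s ≈ 39.2 minutes.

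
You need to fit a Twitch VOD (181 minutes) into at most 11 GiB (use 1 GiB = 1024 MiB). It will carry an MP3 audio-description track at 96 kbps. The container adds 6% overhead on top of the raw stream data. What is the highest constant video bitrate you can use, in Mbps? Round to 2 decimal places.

8.11 Mbps

Budget: 11 GiB = 94489.3 Mb.
Stream payload after overhead: 94489.3 / 1.06 = 89140.8 Mb.
181 min = 10860 s
Total bitrate budget: 89140.8 Mb / 10860 s = 8.208 Mbps.
Audio: 96 kbps = 0.096 Mbps.
Video: 8.208 − 0.096 = 8.112 Mbps.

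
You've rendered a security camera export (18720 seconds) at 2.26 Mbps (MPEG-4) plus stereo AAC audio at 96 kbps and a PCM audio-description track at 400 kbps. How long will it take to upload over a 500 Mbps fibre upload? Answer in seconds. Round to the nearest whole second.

Audio total: 96 + 400 = 496 kbps = 0.496 Mbps.
Total bitrate: 2.756 Mbps.
File: 2.756 Mbps × 18720 s = 51592.3 Mb.
At 500 Mbps: 51592.3 / 500 = 103.2 s ≈ 103 seconds.

103 seconds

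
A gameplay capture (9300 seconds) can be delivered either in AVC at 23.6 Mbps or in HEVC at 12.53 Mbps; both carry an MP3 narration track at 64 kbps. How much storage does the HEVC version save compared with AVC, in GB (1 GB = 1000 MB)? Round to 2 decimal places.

Audio: 64 kbps = 0.064 Mbps.
AVC: 23.664 Mbps × 9300 s = 220075.2 Mb = 27.509 GB.
HEVC: 12.594 Mbps × 9300 s = 117124.2 Mb = 14.641 GB.
Saving: 27.509 − 14.641 = 12.869 GB.

12.87 GB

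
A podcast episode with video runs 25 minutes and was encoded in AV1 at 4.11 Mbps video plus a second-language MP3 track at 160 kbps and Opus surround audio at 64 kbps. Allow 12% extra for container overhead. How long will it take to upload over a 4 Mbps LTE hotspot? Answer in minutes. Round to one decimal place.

25 min = 1500 s
Audio total: 160 + 64 = 224 kbps = 0.224 Mbps.
Total bitrate: 4.334 Mbps.
File: 4.334 Mbps × 1500 s = 6501.0 Mb.
With 12% container overhead: ×1.12. → 7281.1 Mb.
At 4 Mbps: 7281.1 / 4 = 1820.3 s ≈ 30.3 minutes.

30.3 minutes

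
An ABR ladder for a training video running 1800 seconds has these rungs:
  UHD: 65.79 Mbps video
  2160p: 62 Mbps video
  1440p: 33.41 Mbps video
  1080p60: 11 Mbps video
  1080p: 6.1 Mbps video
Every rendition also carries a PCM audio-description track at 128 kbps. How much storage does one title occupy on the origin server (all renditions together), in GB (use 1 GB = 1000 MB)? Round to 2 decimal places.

40.26 GB

Audio: 128 kbps = 0.128 Mbps.
Sum of rendition bitrates: (65.79+0.128) + (62+0.128) + (33.41+0.128) + (11+0.128) + (6.1+0.128) = 178.940 Mbps.
× 1800 s = 322,092 Mb = 40,262 MB = 40.26 GB.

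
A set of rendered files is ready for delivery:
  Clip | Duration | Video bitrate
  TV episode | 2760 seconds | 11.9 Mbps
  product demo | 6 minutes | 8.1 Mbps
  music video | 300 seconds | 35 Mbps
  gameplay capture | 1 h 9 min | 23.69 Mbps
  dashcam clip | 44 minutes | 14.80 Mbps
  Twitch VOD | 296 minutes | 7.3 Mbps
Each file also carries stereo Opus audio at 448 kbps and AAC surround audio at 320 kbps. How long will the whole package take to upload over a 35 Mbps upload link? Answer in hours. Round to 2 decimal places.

2.65 hours

Audio total: 448 + 320 = 768 kbps = 0.768 Mbps.
TV episode: 12.668 Mbps × 2760 s = 34963.7 Mb
product demo: 8.868 Mbps × 360 s = 3192.5 Mb
music video: 35.768 Mbps × 300 s = 10730.4 Mb
gameplay capture: 24.458 Mbps × 4140 s = 101256.1 Mb
dashcam clip: 15.568 Mbps × 2640 s = 41099.5 Mb
Twitch VOD: 8.068 Mbps × 17760 s = 143287.7 Mb
Total: 334529.9 Mb = 41816.2 MB.
At 35 Mbps: 334529.9 / 35 = 9558 s ≈ 2.65 hours.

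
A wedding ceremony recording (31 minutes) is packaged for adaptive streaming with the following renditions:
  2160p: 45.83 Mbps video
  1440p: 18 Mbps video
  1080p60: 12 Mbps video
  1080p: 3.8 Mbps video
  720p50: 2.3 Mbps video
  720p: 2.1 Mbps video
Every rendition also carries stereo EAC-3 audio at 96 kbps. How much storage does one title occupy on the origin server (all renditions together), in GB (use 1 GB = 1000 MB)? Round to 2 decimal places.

19.67 GB

31 min = 1860 s
Audio: 96 kbps = 0.096 Mbps.
Sum of rendition bitrates: (45.83+0.096) + (18+0.096) + (12+0.096) + (3.8+0.096) + (2.3+0.096) + (2.1+0.096) = 84.606 Mbps.
× 1860 s = 157,367 Mb = 19,671 MB = 19.67 GB.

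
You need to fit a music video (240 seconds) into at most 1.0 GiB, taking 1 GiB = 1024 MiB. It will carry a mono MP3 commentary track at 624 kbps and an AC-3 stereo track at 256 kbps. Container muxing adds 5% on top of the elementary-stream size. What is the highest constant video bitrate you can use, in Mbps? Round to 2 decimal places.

33.21 Mbps

Budget: 1.0 GiB = 8589.9 Mb.
Stream payload after overhead: 8589.9 / 1.05 = 8180.9 Mb.
Total bitrate budget: 8180.9 Mb / 240 s = 34.087 Mbps.
Audio total: 624 + 256 = 880 kbps = 0.880 Mbps.
Video: 34.087 − 0.880 = 33.207 Mbps.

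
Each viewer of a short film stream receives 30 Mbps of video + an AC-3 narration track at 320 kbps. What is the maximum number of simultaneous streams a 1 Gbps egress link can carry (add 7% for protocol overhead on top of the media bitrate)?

30

Audio: 320 kbps = 0.320 Mbps.
Per-viewer media rate: 30.320 Mbps.
On the wire with 7% overhead: 32.442 Mbps.
1 Gbps = 1,000 Mbps; 1,000 / 32.442 = 30.82 → 30 viewers.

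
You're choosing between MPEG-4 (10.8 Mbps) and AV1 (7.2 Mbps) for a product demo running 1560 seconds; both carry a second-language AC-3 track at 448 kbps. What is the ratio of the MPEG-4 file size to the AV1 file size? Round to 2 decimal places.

Audio: 448 kbps = 0.448 Mbps.
MPEG-4: 11.248 Mbps × 1560 s = 17546.9 Mb = 2.193 GB.
AV1: 7.648 Mbps × 1560 s = 11930.9 Mb = 1.491 GB.
Ratio: 2.193 / 1.491 = 1.471.

1.47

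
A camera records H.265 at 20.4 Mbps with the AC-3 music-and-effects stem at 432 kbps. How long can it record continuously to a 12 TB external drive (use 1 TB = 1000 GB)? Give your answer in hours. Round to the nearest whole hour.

1280 hours

Audio: 432 kbps = 0.432 Mbps.
Total bitrate: 20.4 + 0.432 = 20.832 Mbps.
Capacity: 12 TB = 96,000,000 Mb.
Recording time: 96,000,000 / 20.832 = 4,608,295 s ≈ 1,280 hours.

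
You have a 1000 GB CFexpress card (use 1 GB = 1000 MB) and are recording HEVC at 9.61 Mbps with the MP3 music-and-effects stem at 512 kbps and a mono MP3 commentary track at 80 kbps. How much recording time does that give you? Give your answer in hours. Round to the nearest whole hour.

218 hours

Audio total: 512 + 80 = 592 kbps = 0.592 Mbps.
Total bitrate: 9.61 + 0.592 = 10.202 Mbps.
Capacity: 1000 GB = 8,000,000 Mb.
Recording time: 8,000,000 / 10.202 = 784,160 s ≈ 218 hours.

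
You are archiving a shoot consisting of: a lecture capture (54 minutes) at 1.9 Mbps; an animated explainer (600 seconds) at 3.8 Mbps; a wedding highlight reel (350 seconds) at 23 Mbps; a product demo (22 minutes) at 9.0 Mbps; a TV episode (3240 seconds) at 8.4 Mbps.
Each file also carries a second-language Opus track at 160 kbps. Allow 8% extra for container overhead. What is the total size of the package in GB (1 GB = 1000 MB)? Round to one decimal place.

7.7 GB

Audio: 160 kbps = 0.160 Mbps.
lecture capture: 2.060 Mbps × 3240 s × 1.08 = 7208.4 Mb
animated explainer: 3.960 Mbps × 600 s × 1.08 = 2566.1 Mb
wedding highlight reel: 23.160 Mbps × 350 s × 1.08 = 8754.5 Mb
product demo: 9.160 Mbps × 1320 s × 1.08 = 13058.5 Mb
TV episode: 8.560 Mbps × 3240 s × 1.08 = 29953.2 Mb
Total: 61540.6 Mb = 7692.6 MB.
= 7.693 GB.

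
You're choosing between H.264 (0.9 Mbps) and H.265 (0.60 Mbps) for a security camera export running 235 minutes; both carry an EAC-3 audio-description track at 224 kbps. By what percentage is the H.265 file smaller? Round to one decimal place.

26.7%

235 min = 14100 s
Audio: 224 kbps = 0.224 Mbps.
H.264: 1.124 Mbps × 14100 s = 15848.4 Mb = 1.845 GiB.
H.265: 0.824 Mbps × 14100 s = 11618.4 Mb = 1.353 GiB.
Reduction: (1 − 1.353/1.845) × 100 = 26.69%.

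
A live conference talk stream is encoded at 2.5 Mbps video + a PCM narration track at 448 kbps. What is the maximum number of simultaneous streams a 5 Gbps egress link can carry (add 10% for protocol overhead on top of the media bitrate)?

1541

Audio: 448 kbps = 0.448 Mbps.
Per-viewer media rate: 2.948 Mbps.
On the wire with 10% overhead: 3.243 Mbps.
5 Gbps = 5,000 Mbps; 5,000 / 3.243 = 1541.88 → 1541 viewers.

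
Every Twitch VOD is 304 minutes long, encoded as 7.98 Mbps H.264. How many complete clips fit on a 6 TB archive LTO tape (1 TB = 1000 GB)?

304 min = 18240 s
Per item: 7.980 Mbps × 18240 s = 145,555 Mb = 18,194 MB.
Capacity: 6 TB = 48,000,000 Mb; 329.77 items → 329 complete.

329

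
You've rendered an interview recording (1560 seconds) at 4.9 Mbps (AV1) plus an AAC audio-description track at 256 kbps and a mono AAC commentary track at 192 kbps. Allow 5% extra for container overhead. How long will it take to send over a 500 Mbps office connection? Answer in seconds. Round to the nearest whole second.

18 seconds

Audio total: 256 + 192 = 448 kbps = 0.448 Mbps.
Total bitrate: 5.348 Mbps.
File: 5.348 Mbps × 1560 s = 8342.9 Mb.
With 5% container overhead: ×1.05. → 8760.0 Mb.
At 500 Mbps: 8760.0 / 500 = 17.5 s ≈ 17.5 seconds.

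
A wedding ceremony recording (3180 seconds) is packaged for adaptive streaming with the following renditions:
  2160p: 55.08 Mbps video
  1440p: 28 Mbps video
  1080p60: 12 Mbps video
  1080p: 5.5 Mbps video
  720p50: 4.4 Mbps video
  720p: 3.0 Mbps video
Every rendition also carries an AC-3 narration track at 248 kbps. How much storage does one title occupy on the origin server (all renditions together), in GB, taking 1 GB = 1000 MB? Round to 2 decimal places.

43.51 GB

Audio: 248 kbps = 0.248 Mbps.
Sum of rendition bitrates: (55.08+0.248) + (28+0.248) + (12+0.248) + (5.5+0.248) + (4.4+0.248) + (3.0+0.248) = 109.468 Mbps.
× 3180 s = 348,108 Mb = 43,514 MB = 43.51 GB.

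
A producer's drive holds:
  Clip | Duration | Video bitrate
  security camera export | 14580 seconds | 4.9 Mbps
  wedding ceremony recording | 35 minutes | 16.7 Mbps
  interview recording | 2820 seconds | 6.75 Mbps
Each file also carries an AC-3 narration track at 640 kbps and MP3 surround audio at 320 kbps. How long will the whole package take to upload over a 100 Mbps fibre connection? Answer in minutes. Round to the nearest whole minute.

Audio total: 640 + 320 = 960 kbps = 0.960 Mbps.
security camera export: 5.860 Mbps × 14580 s = 85438.8 Mb
wedding ceremony recording: 17.660 Mbps × 2100 s = 37086.0 Mb
interview recording: 7.710 Mbps × 2820 s = 21742.2 Mb
Total: 144267.0 Mb = 18033.4 MB.
At 100 Mbps: 144267.0 / 100 = 1443 s ≈ 24 minutes.

24 minutes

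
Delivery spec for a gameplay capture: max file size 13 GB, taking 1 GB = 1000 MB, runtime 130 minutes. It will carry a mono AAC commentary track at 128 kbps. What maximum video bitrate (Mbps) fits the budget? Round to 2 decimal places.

Budget: 13 GB = 104000.0 Mb.
130 min = 7800 s
Total bitrate budget: 104000.0 Mb / 7800 s = 13.333 Mbps.
Audio: 128 kbps = 0.128 Mbps.
Video: 13.333 − 0.128 = 13.205 Mbps.

13.21 Mbps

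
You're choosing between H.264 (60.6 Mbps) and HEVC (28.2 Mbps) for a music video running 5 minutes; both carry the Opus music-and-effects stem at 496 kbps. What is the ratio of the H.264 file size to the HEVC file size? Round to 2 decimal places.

5 min = 300 s
Audio: 496 kbps = 0.496 Mbps.
H.264: 61.096 Mbps × 300 s = 18328.8 Mb = 2.291 GB.
HEVC: 28.696 Mbps × 300 s = 8608.8 Mb = 1.076 GB.
Ratio: 2.291 / 1.076 = 2.129.

2.13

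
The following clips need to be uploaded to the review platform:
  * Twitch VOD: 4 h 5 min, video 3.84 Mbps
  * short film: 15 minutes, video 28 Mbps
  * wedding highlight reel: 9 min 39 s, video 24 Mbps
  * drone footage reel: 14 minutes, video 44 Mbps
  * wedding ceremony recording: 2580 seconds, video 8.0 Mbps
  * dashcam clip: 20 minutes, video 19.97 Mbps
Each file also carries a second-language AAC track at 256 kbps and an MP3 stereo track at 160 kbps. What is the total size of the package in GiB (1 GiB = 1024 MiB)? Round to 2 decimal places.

21.63 GiB

Audio total: 256 + 160 = 416 kbps = 0.416 Mbps.
Twitch VOD: 4.256 Mbps × 14700 s = 62563.2 Mb
short film: 28.416 Mbps × 900 s = 25574.4 Mb
wedding highlight reel: 24.416 Mbps × 579 s = 14136.9 Mb
drone footage reel: 44.416 Mbps × 840 s = 37309.4 Mb
wedding ceremony recording: 8.416 Mbps × 2580 s = 21713.3 Mb
dashcam clip: 20.386 Mbps × 1200 s = 24463.2 Mb
Total: 185760.4 Mb = 23220.0 MB.
= 21.63 GiB.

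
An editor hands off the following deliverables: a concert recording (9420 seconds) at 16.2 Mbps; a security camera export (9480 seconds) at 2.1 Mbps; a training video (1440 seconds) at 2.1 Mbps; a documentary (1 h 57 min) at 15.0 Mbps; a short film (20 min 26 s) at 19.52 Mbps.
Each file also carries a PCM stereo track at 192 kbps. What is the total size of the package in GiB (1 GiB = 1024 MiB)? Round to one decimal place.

36.1 GiB

Audio: 192 kbps = 0.192 Mbps.
concert recording: 16.392 Mbps × 9420 s = 154412.6 Mb
security camera export: 2.292 Mbps × 9480 s = 21728.2 Mb
training video: 2.292 Mbps × 1440 s = 3300.5 Mb
documentary: 15.192 Mbps × 7020 s = 106647.8 Mb
short film: 19.712 Mbps × 1226 s = 24166.9 Mb
Total: 310256.0 Mb = 38782.0 MB.
= 36.12 GiB.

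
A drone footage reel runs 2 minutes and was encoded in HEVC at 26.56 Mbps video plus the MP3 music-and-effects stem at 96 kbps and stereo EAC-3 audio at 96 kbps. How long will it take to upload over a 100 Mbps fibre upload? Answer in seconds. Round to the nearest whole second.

2 min = 120 s
Audio total: 96 + 96 = 192 kbps = 0.192 Mbps.
Total bitrate: 26.752 Mbps.
File: 26.752 Mbps × 120 s = 3210.2 Mb.
At 100 Mbps: 3210.2 / 100 = 32.1 s ≈ 32.1 seconds.

32 seconds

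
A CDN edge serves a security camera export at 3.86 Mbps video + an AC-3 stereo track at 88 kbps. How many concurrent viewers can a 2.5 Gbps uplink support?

633

Audio: 88 kbps = 0.088 Mbps.
Per-viewer media rate: 3.948 Mbps.
2.5 Gbps = 2,500 Mbps; 2,500 / 3.948 = 633.23 → 633 viewers.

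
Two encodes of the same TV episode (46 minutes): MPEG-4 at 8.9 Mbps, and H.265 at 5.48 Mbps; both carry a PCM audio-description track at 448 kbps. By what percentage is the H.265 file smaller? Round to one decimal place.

46 min = 2760 s
Audio: 448 kbps = 0.448 Mbps.
MPEG-4: 9.348 Mbps × 2760 s = 25800.5 Mb = 3.225 GB.
H.265: 5.928 Mbps × 2760 s = 16361.3 Mb = 2.045 GB.
Reduction: (1 − 2.045/3.225) × 100 = 36.59%.

36.6%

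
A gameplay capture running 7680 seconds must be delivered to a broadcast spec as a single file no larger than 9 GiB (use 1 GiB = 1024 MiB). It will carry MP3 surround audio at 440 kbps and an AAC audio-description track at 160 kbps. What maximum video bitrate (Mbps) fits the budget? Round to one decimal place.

Budget: 9 GiB = 77309.4 Mb.
Total bitrate budget: 77309.4 Mb / 7680 s = 10.066 Mbps.
Audio total: 440 + 160 = 600 kbps = 0.600 Mbps.
Video: 10.066 − 0.600 = 9.466 Mbps.

9.5 Mbps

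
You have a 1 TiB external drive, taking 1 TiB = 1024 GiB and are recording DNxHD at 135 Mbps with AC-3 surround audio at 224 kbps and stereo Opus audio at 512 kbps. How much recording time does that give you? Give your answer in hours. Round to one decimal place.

Audio total: 224 + 512 = 736 kbps = 0.736 Mbps.
Total bitrate: 135 + 0.736 = 135.736 Mbps.
Capacity: 1 TiB = 8,796,093 Mb.
Recording time: 8,796,093 / 135.736 = 64,803 s ≈ 18.0 hours.

18.0 hours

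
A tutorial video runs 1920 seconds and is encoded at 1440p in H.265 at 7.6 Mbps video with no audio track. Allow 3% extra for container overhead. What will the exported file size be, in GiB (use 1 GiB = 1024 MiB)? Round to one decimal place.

Total bitrate: 7.6 Mbps.
Stream data: 7.600 Mbps × 1920 s = 14592.0 Mb.
With 3% container overhead: ×1.03.
15,030 Mb = 1,878,720,000 bytes ÷ 1,073,741,824 = 1.750 GiB.

1.7 GiB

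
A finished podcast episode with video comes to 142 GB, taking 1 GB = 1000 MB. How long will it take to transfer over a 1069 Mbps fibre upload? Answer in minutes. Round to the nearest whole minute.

18 minutes

File: 142 GB = 1136000.0 Mb.
At 1069 Mbps: 1136000.0 / 1069 = 1062.7 s ≈ 17.7 minutes.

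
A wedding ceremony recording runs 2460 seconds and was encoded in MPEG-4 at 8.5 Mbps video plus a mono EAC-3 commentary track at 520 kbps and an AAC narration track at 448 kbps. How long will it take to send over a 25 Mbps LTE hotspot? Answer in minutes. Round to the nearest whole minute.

16 minutes

Audio total: 520 + 448 = 968 kbps = 0.968 Mbps.
Total bitrate: 9.468 Mbps.
File: 9.468 Mbps × 2460 s = 23291.3 Mb.
At 25 Mbps: 23291.3 / 25 = 931.7 s ≈ 15.5 minutes.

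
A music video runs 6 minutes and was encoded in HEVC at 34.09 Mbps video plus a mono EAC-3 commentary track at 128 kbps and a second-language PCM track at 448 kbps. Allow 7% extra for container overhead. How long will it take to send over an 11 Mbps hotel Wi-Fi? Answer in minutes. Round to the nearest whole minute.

6 min = 360 s
Audio total: 128 + 448 = 576 kbps = 0.576 Mbps.
Total bitrate: 34.666 Mbps.
File: 34.666 Mbps × 360 s = 12479.8 Mb.
With 7% container overhead: ×1.07. → 13353.3 Mb.
At 11 Mbps: 13353.3 / 11 = 1213.9 s ≈ 20.2 minutes.

20 minutes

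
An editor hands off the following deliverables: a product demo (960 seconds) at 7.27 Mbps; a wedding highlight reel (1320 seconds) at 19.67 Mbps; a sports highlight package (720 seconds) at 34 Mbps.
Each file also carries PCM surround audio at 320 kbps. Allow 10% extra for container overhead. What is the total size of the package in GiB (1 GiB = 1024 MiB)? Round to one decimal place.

Audio: 320 kbps = 0.320 Mbps.
product demo: 7.590 Mbps × 960 s × 1.10 = 8015.0 Mb
wedding highlight reel: 19.990 Mbps × 1320 s × 1.10 = 29025.5 Mb
sports highlight package: 34.320 Mbps × 720 s × 1.10 = 27181.4 Mb
Total: 64222.0 Mb = 8027.7 MB.
= 7.476 GiB.

7.5 GiB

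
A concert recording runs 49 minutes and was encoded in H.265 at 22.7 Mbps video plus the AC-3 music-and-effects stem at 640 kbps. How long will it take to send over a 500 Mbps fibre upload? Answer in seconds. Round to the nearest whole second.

49 min = 2940 s
Audio: 640 kbps = 0.640 Mbps.
Total bitrate: 23.340 Mbps.
File: 23.340 Mbps × 2940 s = 68619.6 Mb.
At 500 Mbps: 68619.6 / 500 = 137.2 s ≈ 137 seconds.

137 seconds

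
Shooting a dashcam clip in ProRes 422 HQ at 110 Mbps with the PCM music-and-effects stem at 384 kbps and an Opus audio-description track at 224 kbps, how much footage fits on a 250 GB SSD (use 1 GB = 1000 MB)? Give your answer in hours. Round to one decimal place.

Audio total: 384 + 224 = 608 kbps = 0.608 Mbps.
Total bitrate: 110 + 0.608 = 110.608 Mbps.
Capacity: 250 GB = 2,000,000 Mb.
Recording time: 2,000,000 / 110.608 = 18,082 s ≈ 5.02 hours.

5.0 hours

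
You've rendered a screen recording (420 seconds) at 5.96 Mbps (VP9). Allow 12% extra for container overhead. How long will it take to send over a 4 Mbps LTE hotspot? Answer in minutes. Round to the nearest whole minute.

File: 5.960 Mbps × 420 s = 2503.2 Mb.
With 12% container overhead: ×1.12. → 2803.6 Mb.
At 4 Mbps: 2803.6 / 4 = 700.9 s ≈ 11.7 minutes.

12 minutes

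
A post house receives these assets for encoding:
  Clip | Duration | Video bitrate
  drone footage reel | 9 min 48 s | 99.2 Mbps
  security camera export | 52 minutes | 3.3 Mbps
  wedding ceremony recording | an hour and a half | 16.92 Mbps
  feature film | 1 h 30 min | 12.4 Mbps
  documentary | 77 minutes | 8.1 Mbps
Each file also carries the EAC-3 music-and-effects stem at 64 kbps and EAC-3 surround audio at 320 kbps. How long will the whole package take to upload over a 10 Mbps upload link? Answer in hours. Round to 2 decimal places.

7.55 hours

Audio total: 64 + 320 = 384 kbps = 0.384 Mbps.
drone footage reel: 99.584 Mbps × 588 s = 58555.4 Mb
security camera export: 3.684 Mbps × 3120 s = 11494.1 Mb
wedding ceremony recording: 17.304 Mbps × 5400 s = 93441.6 Mb
feature film: 12.784 Mbps × 5400 s = 69033.6 Mb
documentary: 8.484 Mbps × 4620 s = 39196.1 Mb
Total: 271720.8 Mb = 33965.1 MB.
At 10 Mbps: 271720.8 / 10 = 27172 s ≈ 7.55 hours.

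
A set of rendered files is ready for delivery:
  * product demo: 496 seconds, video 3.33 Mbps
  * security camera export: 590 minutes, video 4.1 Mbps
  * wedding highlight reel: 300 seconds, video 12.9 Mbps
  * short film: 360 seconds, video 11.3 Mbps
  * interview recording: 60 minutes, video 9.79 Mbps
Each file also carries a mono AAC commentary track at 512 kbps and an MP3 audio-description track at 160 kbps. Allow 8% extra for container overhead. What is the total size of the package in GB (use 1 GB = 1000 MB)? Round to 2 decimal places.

Audio total: 512 + 160 = 672 kbps = 0.672 Mbps.
product demo: 4.002 Mbps × 496 s × 1.08 = 2143.8 Mb
security camera export: 4.772 Mbps × 35400 s × 1.08 = 182443.1 Mb
wedding highlight reel: 13.572 Mbps × 300 s × 1.08 = 4397.3 Mb
short film: 11.972 Mbps × 360 s × 1.08 = 4654.7 Mb
interview recording: 10.462 Mbps × 3600 s × 1.08 = 40676.3 Mb
Total: 234315.2 Mb = 29289.4 MB.
= 29.29 GB.

29.29 GB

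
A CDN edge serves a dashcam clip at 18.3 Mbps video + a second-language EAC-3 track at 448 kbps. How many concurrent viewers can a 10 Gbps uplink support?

533

Audio: 448 kbps = 0.448 Mbps.
Per-viewer media rate: 18.748 Mbps.
10 Gbps = 10,000 Mbps; 10,000 / 18.748 = 533.39 → 533 viewers.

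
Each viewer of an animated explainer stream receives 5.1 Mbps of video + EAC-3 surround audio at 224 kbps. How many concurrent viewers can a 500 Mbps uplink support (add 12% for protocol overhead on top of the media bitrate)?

83

Audio: 224 kbps = 0.224 Mbps.
Per-viewer media rate: 5.324 Mbps.
On the wire with 12% overhead: 5.963 Mbps.
500 Mbps = 500.0 Mbps; 500.0 / 5.963 = 83.85 → 83 viewers.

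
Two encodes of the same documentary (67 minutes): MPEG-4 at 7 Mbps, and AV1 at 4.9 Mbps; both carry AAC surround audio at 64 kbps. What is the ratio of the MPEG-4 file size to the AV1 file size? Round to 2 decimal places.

67 min = 4020 s
Audio: 64 kbps = 0.064 Mbps.
MPEG-4: 7.064 Mbps × 4020 s = 28397.3 Mb = 3.306 GiB.
AV1: 4.964 Mbps × 4020 s = 19955.3 Mb = 2.323 GiB.
Ratio: 3.306 / 2.323 = 1.423.

1.42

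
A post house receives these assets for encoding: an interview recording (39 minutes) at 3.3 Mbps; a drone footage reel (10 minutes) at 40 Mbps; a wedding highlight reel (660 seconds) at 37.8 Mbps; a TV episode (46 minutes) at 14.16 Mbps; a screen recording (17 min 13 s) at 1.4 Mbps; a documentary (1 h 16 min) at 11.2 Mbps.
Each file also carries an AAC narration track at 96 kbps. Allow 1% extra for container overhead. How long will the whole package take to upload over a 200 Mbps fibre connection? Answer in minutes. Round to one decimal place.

12.6 minutes

Audio: 96 kbps = 0.096 Mbps.
interview recording: 3.396 Mbps × 2340 s × 1.01 = 8026.1 Mb
drone footage reel: 40.096 Mbps × 600 s × 1.01 = 24298.2 Mb
wedding highlight reel: 37.896 Mbps × 660 s × 1.01 = 25261.5 Mb
TV episode: 14.256 Mbps × 2760 s × 1.01 = 39740.0 Mb
screen recording: 1.496 Mbps × 1033 s × 1.01 = 1560.8 Mb
documentary: 11.296 Mbps × 4560 s × 1.01 = 52024.9 Mb
Total: 150911.5 Mb = 18863.9 MB.
At 200 Mbps: 150911.5 / 200 = 755 s ≈ 12.6 minutes.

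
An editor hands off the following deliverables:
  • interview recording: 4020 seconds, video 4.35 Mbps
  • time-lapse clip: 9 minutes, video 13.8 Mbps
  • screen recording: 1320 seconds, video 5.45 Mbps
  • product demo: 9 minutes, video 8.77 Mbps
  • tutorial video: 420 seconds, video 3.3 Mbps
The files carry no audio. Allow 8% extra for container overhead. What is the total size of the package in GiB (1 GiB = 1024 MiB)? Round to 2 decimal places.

interview recording: 4.350 Mbps × 4020 s × 1.08 = 18886.0 Mb
time-lapse clip: 13.800 Mbps × 540 s × 1.08 = 8048.2 Mb
screen recording: 5.450 Mbps × 1320 s × 1.08 = 7769.5 Mb
product demo: 8.770 Mbps × 540 s × 1.08 = 5114.7 Mb
tutorial video: 3.300 Mbps × 420 s × 1.08 = 1496.9 Mb
Total: 41315.2 Mb = 5164.4 MB.
= 4.810 GiB.

4.81 GiB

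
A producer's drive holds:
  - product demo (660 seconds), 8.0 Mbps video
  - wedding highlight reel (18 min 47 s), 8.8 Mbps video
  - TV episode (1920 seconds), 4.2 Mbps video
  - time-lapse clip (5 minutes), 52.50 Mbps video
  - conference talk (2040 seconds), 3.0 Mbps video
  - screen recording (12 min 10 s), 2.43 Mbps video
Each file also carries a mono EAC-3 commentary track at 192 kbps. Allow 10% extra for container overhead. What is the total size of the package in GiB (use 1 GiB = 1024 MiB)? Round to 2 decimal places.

6.17 GiB

Audio: 192 kbps = 0.192 Mbps.
product demo: 8.192 Mbps × 660 s × 1.10 = 5947.4 Mb
wedding highlight reel: 8.992 Mbps × 1127 s × 1.10 = 11147.4 Mb
TV episode: 4.392 Mbps × 1920 s × 1.10 = 9275.9 Mb
time-lapse clip: 52.692 Mbps × 300 s × 1.10 = 17388.4 Mb
conference talk: 3.192 Mbps × 2040 s × 1.10 = 7162.8 Mb
screen recording: 2.622 Mbps × 730 s × 1.10 = 2105.5 Mb
Total: 53027.4 Mb = 6628.4 MB.
= 6.173 GiB.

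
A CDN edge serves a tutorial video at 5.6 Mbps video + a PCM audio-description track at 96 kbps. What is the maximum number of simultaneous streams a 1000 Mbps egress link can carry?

175

Audio: 96 kbps = 0.096 Mbps.
Per-viewer media rate: 5.696 Mbps.
1000 Mbps = 1,000 Mbps; 1,000 / 5.696 = 175.56 → 175 viewers.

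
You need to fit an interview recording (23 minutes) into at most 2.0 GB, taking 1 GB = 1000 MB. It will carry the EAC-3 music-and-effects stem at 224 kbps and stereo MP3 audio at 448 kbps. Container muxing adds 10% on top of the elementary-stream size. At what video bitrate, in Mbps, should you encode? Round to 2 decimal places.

9.87 Mbps

Budget: 2.0 GB = 16000.0 Mb.
Stream payload after overhead: 16000.0 / 1.10 = 14545.5 Mb.
23 min = 1380 s
Total bitrate budget: 14545.5 Mb / 1380 s = 10.540 Mbps.
Audio total: 224 + 448 = 672 kbps = 0.672 Mbps.
Video: 10.540 − 0.672 = 9.868 Mbps.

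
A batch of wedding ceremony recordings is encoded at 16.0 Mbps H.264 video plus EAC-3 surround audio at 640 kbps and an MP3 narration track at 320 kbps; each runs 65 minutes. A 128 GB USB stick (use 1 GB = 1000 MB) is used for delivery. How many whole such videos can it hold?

65 min = 3900 s
Audio total: 640 + 320 = 960 kbps = 0.960 Mbps.
Total bitrate: 16.960 Mbps.
Per item: 16.960 Mbps × 3900 s = 66,144 Mb = 8,268 MB.
Capacity: 128 GB = 1,024,000 Mb; 15.48 items → 15 complete.

15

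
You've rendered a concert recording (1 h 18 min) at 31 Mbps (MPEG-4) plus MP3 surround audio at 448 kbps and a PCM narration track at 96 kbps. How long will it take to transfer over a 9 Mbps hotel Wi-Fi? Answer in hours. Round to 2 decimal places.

1 h 18 min = 78 min = 4680 s
Audio total: 448 + 96 = 544 kbps = 0.544 Mbps.
Total bitrate: 31.544 Mbps.
File: 31.544 Mbps × 4680 s = 147625.9 Mb.
At 9 Mbps: 147625.9 / 9 = 16402.9 s ≈ 4.56 hours.

4.56 hours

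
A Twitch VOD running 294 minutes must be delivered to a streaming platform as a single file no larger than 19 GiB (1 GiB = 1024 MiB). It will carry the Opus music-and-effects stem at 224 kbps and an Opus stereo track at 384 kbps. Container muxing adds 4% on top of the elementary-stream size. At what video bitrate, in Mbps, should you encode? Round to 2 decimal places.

8.29 Mbps

Budget: 19 GiB = 163208.8 Mb.
Stream payload after overhead: 163208.8 / 1.04 = 156931.5 Mb.
294 min = 17640 s
Total bitrate budget: 156931.5 Mb / 17640 s = 8.896 Mbps.
Audio total: 224 + 384 = 608 kbps = 0.608 Mbps.
Video: 8.896 − 0.608 = 8.288 Mbps.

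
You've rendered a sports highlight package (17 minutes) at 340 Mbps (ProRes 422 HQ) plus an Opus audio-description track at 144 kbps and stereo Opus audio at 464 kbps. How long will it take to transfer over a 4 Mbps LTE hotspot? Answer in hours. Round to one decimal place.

17 min = 1020 s
Audio total: 144 + 464 = 608 kbps = 0.608 Mbps.
Total bitrate: 340.608 Mbps.
File: 340.608 Mbps × 1020 s = 347420.2 Mb.
At 4 Mbps: 347420.2 / 4 = 86855.0 s ≈ 24.1 hours.

24.1 hours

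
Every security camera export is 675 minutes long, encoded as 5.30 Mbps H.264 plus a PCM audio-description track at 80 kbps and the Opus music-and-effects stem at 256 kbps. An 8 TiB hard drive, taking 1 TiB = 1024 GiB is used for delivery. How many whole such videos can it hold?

675 min = 40500 s
Audio total: 80 + 256 = 336 kbps = 0.336 Mbps.
Total bitrate: 5.636 Mbps.
Per item: 5.636 Mbps × 40500 s = 228,258 Mb = 28,532 MB.
Capacity: 8 TiB = 70,368,744 Mb; 308.29 items → 308 complete.

308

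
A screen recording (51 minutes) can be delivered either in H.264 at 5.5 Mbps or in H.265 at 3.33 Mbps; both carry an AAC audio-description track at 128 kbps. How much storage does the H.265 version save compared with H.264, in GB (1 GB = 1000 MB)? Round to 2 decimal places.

51 min = 3060 s
Audio: 128 kbps = 0.128 Mbps.
H.264: 5.628 Mbps × 3060 s = 17221.7 Mb = 2.153 GB.
H.265: 3.458 Mbps × 3060 s = 10581.5 Mb = 1.323 GB.
Saving: 2.153 − 1.323 = 0.830 GB.

0.83 GB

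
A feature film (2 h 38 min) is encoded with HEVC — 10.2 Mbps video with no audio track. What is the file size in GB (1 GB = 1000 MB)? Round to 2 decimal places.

12.09 GB

2 h 38 min = 158 min = 9480 s
Total bitrate: 10.2 Mbps.
Stream data: 10.200 Mbps × 9480 s = 96696.0 Mb.
96,696 Mb ÷ 8 = 12,087 MB → 12.09 GB.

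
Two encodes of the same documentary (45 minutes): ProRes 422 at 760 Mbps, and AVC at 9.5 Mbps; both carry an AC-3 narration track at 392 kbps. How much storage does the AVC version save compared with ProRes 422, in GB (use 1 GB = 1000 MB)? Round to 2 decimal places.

45 min = 2700 s
Audio: 392 kbps = 0.392 Mbps.
ProRes 422: 760.392 Mbps × 2700 s = 2053058.4 Mb = 256.632 GB.
AVC: 9.892 Mbps × 2700 s = 26708.4 Mb = 3.339 GB.
Saving: 256.632 − 3.339 = 253.294 GB.

253.29 GB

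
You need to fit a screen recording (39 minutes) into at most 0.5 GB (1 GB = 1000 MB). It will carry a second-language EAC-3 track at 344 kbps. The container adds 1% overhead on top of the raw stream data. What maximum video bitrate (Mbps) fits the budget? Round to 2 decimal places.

1.35 Mbps

Budget: 0.5 GB = 4000.0 Mb.
Stream payload after overhead: 4000.0 / 1.01 = 3960.4 Mb.
39 min = 2340 s
Total bitrate budget: 3960.4 Mb / 2340 s = 1.692 Mbps.
Audio: 344 kbps = 0.344 Mbps.
Video: 1.692 − 0.344 = 1.348 Mbps.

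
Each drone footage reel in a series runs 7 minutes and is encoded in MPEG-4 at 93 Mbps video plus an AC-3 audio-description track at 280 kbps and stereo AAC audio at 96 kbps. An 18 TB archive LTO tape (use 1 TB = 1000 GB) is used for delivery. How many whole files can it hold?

3671

7 min = 420 s
Audio total: 280 + 96 = 376 kbps = 0.376 Mbps.
Total bitrate: 93.376 Mbps.
Per item: 93.376 Mbps × 420 s = 39,218 Mb = 4,902 MB.
Capacity: 18 TB = 144,000,000 Mb; 3671.79 items → 3671 complete.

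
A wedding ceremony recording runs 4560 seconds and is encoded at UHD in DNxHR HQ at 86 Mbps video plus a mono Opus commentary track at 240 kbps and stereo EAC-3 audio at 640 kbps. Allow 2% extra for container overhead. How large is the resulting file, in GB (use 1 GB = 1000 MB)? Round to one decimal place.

50.5 GB

Audio total: 240 + 640 = 880 kbps = 0.880 Mbps.
Total bitrate: 86 + 0.880 = 86.880 Mbps.
Stream data: 86.880 Mbps × 4560 s = 396172.8 Mb.
With 2% container overhead: ×1.02.
404,096 Mb ÷ 8 = 50,512 MB → 50.51 GB.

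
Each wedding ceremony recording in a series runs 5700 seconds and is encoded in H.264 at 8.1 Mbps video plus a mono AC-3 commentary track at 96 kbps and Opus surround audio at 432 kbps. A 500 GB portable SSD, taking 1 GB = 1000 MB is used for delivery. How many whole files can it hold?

81

Audio total: 96 + 432 = 528 kbps = 0.528 Mbps.
Total bitrate: 8.628 Mbps.
Per item: 8.628 Mbps × 5700 s = 49,180 Mb = 6,147 MB.
Capacity: 500 GB = 4,000,000 Mb; 81.33 items → 81 complete.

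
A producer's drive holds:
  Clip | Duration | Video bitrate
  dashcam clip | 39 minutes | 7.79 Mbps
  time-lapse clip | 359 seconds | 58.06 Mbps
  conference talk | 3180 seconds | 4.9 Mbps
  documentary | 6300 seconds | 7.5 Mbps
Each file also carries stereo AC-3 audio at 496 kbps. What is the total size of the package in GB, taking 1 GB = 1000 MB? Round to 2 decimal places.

Audio: 496 kbps = 0.496 Mbps.
dashcam clip: 8.286 Mbps × 2340 s = 19389.2 Mb
time-lapse clip: 58.556 Mbps × 359 s = 21021.6 Mb
conference talk: 5.396 Mbps × 3180 s = 17159.3 Mb
documentary: 7.996 Mbps × 6300 s = 50374.8 Mb
Total: 107944.9 Mb = 13493.1 MB.
= 13.49 GB.

13.49 GB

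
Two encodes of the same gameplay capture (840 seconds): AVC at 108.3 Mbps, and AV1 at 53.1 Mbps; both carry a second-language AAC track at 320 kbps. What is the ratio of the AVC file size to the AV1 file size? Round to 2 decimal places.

2.03

Audio: 320 kbps = 0.320 Mbps.
AVC: 108.620 Mbps × 840 s = 91240.8 Mb = 11.405 GB.
AV1: 53.420 Mbps × 840 s = 44872.8 Mb = 5.609 GB.
Ratio: 11.405 / 5.609 = 2.033.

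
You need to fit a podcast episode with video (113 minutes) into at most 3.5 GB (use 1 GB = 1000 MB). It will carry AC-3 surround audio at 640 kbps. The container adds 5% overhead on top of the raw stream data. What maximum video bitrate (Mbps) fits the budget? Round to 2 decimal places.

Budget: 3.5 GB = 28000.0 Mb.
Stream payload after overhead: 28000.0 / 1.05 = 26666.7 Mb.
113 min = 6780 s
Total bitrate budget: 26666.7 Mb / 6780 s = 3.933 Mbps.
Audio: 640 kbps = 0.640 Mbps.
Video: 3.933 − 0.640 = 3.293 Mbps.

3.29 Mbps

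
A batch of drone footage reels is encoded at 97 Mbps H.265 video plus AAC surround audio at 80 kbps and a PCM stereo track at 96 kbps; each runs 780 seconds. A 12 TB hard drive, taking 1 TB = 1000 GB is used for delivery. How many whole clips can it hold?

Audio total: 80 + 96 = 176 kbps = 0.176 Mbps.
Total bitrate: 97.176 Mbps.
Per item: 97.176 Mbps × 780 s = 75,797 Mb = 9,475 MB.
Capacity: 12 TB = 96,000,000 Mb; 1266.54 items → 1266 complete.

1266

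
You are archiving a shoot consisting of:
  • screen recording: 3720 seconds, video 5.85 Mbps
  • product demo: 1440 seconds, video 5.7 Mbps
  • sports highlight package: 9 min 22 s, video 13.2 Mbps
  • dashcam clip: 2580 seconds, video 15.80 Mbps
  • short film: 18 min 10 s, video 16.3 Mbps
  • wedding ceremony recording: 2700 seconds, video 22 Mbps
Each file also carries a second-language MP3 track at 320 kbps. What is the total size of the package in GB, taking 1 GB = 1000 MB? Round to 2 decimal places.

19.90 GB

Audio: 320 kbps = 0.320 Mbps.
screen recording: 6.170 Mbps × 3720 s = 22952.4 Mb
product demo: 6.020 Mbps × 1440 s = 8668.8 Mb
sports highlight package: 13.520 Mbps × 562 s = 7598.2 Mb
dashcam clip: 16.120 Mbps × 2580 s = 41589.6 Mb
short film: 16.620 Mbps × 1090 s = 18115.8 Mb
wedding ceremony recording: 22.320 Mbps × 2700 s = 60264.0 Mb
Total: 159188.8 Mb = 19898.6 MB.
= 19.90 GB.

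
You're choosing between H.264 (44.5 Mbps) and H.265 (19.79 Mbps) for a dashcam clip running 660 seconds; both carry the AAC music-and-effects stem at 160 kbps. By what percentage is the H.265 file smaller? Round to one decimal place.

Audio: 160 kbps = 0.160 Mbps.
H.264: 44.660 Mbps × 660 s = 29475.6 Mb = 3.431 GiB.
H.265: 19.950 Mbps × 660 s = 13167.0 Mb = 1.533 GiB.
Reduction: (1 − 1.533/3.431) × 100 = 55.33%.

55.3%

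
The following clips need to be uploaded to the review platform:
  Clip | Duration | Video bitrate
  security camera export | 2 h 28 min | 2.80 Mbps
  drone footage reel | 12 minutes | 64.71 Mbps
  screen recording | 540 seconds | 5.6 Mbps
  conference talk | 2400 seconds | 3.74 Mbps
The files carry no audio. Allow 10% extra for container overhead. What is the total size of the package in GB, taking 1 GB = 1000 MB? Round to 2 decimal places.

security camera export: 2.800 Mbps × 8880 s × 1.10 = 27350.4 Mb
drone footage reel: 64.710 Mbps × 720 s × 1.10 = 51250.3 Mb
screen recording: 5.600 Mbps × 540 s × 1.10 = 3326.4 Mb
conference talk: 3.740 Mbps × 2400 s × 1.10 = 9873.6 Mb
Total: 91800.7 Mb = 11475.1 MB.
= 11.48 GB.

11.48 GB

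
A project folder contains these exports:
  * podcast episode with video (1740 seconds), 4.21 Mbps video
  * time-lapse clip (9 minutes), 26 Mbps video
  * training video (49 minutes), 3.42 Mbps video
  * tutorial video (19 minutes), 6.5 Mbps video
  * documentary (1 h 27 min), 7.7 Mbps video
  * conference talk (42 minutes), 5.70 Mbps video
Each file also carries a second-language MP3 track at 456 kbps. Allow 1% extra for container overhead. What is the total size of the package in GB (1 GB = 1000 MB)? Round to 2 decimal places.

12.60 GB

Audio: 456 kbps = 0.456 Mbps.
podcast episode with video: 4.666 Mbps × 1740 s × 1.01 = 8200.0 Mb
time-lapse clip: 26.456 Mbps × 540 s × 1.01 = 14429.1 Mb
training video: 3.876 Mbps × 2940 s × 1.01 = 11509.4 Mb
tutorial video: 6.956 Mbps × 1140 s × 1.01 = 8009.1 Mb
documentary: 8.156 Mbps × 5220 s × 1.01 = 43000.1 Mb
conference talk: 6.156 Mbps × 2520 s × 1.01 = 15668.3 Mb
Total: 100816.0 Mb = 12602.0 MB.
= 12.60 GB.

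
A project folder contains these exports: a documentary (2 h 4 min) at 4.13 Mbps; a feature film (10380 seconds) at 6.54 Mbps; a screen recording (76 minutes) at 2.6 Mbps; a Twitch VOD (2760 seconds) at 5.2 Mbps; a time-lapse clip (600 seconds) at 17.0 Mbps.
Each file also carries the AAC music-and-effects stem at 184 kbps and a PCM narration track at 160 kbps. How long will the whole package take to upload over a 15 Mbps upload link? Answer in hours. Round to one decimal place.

Audio total: 184 + 160 = 344 kbps = 0.344 Mbps.
documentary: 4.474 Mbps × 7440 s = 33286.6 Mb
feature film: 6.884 Mbps × 10380 s = 71455.9 Mb
screen recording: 2.944 Mbps × 4560 s = 13424.6 Mb
Twitch VOD: 5.544 Mbps × 2760 s = 15301.4 Mb
time-lapse clip: 17.344 Mbps × 600 s = 10406.4 Mb
Total: 143875.0 Mb = 17984.4 MB.
At 15 Mbps: 143875.0 / 15 = 9592 s ≈ 2.66 hours.

2.7 hours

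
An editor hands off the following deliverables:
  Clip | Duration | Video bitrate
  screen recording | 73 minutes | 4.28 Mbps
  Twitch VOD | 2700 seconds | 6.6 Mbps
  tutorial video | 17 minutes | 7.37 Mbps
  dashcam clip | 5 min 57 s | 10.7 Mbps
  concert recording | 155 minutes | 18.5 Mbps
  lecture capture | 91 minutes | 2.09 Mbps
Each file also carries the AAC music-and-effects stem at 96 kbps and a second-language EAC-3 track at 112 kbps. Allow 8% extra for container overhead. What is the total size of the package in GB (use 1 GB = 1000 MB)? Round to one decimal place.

Audio total: 96 + 112 = 208 kbps = 0.208 Mbps.
screen recording: 4.488 Mbps × 4380 s × 1.08 = 21230.0 Mb
Twitch VOD: 6.808 Mbps × 2700 s × 1.08 = 19852.1 Mb
tutorial video: 7.578 Mbps × 1020 s × 1.08 = 8347.9 Mb
dashcam clip: 10.908 Mbps × 357 s × 1.08 = 4205.7 Mb
concert recording: 18.708 Mbps × 9300 s × 1.08 = 187903.2 Mb
lecture capture: 2.298 Mbps × 5460 s × 1.08 = 13550.8 Mb
Total: 255089.8 Mb = 31886.2 MB.
= 31.89 GB.

31.9 GB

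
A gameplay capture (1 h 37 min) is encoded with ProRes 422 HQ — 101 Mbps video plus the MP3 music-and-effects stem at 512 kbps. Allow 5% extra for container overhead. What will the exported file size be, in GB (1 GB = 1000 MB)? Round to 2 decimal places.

77.54 GB

1 h 37 min = 97 min = 5820 s
Audio: 512 kbps = 0.512 Mbps.
Total bitrate: 101 + 0.512 = 101.512 Mbps.
Stream data: 101.512 Mbps × 5820 s = 590799.8 Mb.
With 5% container overhead: ×1.05.
620,340 Mb ÷ 8 = 77,542 MB → 77.54 GB.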